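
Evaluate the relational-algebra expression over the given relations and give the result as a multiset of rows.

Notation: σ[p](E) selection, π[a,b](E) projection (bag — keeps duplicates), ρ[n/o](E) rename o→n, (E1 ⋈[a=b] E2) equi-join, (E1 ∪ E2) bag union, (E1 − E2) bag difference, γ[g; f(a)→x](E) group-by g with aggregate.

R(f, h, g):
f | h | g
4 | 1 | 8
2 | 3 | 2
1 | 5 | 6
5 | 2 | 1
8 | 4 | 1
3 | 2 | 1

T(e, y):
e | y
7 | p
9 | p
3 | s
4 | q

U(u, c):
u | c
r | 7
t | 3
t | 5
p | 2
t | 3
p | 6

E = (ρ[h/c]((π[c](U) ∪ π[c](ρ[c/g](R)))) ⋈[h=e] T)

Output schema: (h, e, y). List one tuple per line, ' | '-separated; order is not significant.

Row counts bottom-up:
  U → 6
  π[c](U) → 6
  R → 6
  ρ[c/g](R) → 6
  π[c](ρ[c/g](R)) → 6
  (π[c](U) ∪ π[c](ρ[c/g](R))) → 12
  ρ[h/c]((π[c](U) ∪ π[c](ρ[c/g](R)))) → 12
  T → 4
  (ρ[h/c]((π[c](U) ∪ π[c](ρ[c/g](R)))) ⋈[h=e] T) → 3

== RESULT ==
h | e | y
3 | 3 | s
3 | 3 | s
7 | 7 | p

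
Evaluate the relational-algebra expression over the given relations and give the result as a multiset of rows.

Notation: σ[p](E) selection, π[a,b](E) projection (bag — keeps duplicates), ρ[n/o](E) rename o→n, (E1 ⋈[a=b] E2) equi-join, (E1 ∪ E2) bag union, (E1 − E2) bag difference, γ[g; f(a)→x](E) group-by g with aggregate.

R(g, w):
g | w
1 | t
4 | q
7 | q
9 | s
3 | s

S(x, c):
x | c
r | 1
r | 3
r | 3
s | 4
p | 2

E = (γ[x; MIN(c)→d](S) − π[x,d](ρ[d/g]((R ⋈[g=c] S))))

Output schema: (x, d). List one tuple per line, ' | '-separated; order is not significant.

Stepwise |·|:
  S → 5
  γ[x; MIN(c)→d](S) → 3
  R → 5
  S → 5
  (R ⋈[g=c] S) → 4
  ρ[d/g]((R ⋈[g=c] S)) → 4
  π[x,d](ρ[d/g]((R ⋈[g=c] S))) → 4
  (γ[x; MIN(c)→d](S) − π[x,d](ρ[d/g]((R ⋈[g=c] S)))) → 1

== RESULT ==
x | d
p | 2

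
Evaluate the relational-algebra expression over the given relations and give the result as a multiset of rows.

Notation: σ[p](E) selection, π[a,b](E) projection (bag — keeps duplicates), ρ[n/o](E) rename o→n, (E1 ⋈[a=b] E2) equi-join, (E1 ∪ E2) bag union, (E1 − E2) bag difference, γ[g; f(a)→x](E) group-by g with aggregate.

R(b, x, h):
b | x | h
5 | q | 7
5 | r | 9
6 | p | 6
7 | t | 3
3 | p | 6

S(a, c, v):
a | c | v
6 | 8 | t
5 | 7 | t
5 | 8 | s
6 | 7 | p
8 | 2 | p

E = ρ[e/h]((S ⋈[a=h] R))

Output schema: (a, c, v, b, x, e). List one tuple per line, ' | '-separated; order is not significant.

Subexpression sizes:
  S → 5
  R → 5
  (S ⋈[a=h] R) → 4
  ρ[e/h]((S ⋈[a=h] R)) → 4

== RESULT ==
a | c | v | b | x | e
6 | 7 | p | 3 | p | 6
6 | 7 | p | 6 | p | 6
6 | 8 | t | 3 | p | 6
6 | 8 | t | 6 | p | 6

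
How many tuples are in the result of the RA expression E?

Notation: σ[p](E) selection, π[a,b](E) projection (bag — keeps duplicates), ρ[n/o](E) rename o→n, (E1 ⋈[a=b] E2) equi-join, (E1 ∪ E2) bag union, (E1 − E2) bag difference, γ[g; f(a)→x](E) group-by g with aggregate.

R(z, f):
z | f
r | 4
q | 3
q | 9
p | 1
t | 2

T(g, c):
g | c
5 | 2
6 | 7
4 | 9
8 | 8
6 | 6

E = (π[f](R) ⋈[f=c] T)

Stepwise |·|:
  R → 5
  π[f](R) → 5
  T → 5
  (π[f](R) ⋈[f=c] T) → 2

|E| = 2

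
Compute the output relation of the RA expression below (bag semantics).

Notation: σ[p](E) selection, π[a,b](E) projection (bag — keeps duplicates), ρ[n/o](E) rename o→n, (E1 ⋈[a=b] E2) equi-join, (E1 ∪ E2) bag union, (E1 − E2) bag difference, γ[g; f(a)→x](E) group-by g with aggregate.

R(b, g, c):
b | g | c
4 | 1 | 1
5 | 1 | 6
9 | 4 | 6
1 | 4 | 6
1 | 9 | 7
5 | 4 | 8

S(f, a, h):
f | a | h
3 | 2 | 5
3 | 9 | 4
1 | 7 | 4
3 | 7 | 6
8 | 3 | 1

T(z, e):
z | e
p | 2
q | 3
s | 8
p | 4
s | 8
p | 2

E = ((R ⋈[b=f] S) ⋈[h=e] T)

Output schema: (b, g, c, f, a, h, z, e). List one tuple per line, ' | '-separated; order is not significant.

Row counts bottom-up:
  R → 6
  S → 5
  (R ⋈[b=f] S) → 2
  T → 6
  ((R ⋈[b=f] S) ⋈[h=e] T) → 2

== RESULT ==
b | g | c | f | a | h | z | e
1 | 4 | 6 | 1 | 7 | 4 | p | 4
1 | 9 | 7 | 1 | 7 | 4 | p | 4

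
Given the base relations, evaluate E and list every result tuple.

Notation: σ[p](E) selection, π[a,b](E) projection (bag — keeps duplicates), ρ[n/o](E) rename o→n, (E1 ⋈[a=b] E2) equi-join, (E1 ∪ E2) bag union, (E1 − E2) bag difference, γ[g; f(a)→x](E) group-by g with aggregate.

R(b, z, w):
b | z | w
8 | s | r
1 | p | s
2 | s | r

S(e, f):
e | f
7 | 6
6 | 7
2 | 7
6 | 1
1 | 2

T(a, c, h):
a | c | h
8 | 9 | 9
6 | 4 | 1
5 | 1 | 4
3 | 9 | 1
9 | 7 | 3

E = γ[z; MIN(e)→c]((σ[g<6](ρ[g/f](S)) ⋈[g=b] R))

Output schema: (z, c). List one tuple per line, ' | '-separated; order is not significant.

Stepwise |·|:
  S → 5
  ρ[g/f](S) → 5
  σ[g<6](ρ[g/f](S)) → 2
  R → 3
  (σ[g<6](ρ[g/f](S)) ⋈[g=b] R) → 2
  γ[z; MIN(e)→c]((σ[g<6](ρ[g/f](S)) ⋈[g=b] R)) → 2

== RESULT ==
z | c
p | 6
s | 1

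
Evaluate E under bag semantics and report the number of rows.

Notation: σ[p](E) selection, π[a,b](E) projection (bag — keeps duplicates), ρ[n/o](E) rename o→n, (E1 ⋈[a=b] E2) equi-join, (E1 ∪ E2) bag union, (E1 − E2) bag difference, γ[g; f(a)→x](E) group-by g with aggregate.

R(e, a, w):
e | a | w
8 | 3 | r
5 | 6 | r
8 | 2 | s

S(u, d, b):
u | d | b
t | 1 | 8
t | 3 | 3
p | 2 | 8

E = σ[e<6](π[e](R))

Per-node cardinality:
  R → 3
  π[e](R) → 3
  σ[e<6](π[e](R)) → 1

|E| = 1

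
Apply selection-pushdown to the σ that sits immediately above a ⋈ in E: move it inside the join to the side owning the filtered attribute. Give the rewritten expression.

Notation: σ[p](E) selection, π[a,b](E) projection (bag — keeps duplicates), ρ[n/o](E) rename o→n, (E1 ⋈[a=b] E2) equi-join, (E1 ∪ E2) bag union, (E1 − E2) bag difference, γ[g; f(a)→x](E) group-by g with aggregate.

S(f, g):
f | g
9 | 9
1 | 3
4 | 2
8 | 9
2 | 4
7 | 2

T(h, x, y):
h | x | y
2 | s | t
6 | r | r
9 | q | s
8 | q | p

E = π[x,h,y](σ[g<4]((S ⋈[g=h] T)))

σ filters on g, owned by the left side.
E' = π[x,h,y]((σ[g<4](S) ⋈[g=h] T))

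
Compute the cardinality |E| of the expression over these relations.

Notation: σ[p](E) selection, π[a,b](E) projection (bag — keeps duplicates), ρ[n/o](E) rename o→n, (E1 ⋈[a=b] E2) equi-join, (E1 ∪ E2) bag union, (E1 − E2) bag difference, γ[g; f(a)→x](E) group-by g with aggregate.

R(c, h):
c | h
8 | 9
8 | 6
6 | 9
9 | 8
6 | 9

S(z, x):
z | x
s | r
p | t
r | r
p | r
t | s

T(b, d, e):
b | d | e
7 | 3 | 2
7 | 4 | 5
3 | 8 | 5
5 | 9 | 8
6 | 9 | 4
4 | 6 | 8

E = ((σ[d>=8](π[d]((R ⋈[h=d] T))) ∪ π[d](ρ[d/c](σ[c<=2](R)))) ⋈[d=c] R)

Per-node cardinality:
  R → 5
  T → 6
  (R ⋈[h=d] T) → 8
  π[d]((R ⋈[h=d] T)) → 8
  σ[d>=8](π[d]((R ⋈[h=d] T))) → 7
  R → 5
  σ[c<=2](R) → 0
  ρ[d/c](σ[c<=2](R)) → 0
  π[d](ρ[d/c](σ[c<=2](R))) → 0
  (σ[d>=8](π[d]((R ⋈[h=d] T))) ∪ π[d](ρ[d/c](σ[c<=2](R)))) → 7
  R → 5
  ((σ[d>=8](π[d]((R ⋈[h=d] T))) ∪ π[d](ρ[d/c](σ[c<=2](R)))) ⋈[d=c] R) → 8

|E| = 8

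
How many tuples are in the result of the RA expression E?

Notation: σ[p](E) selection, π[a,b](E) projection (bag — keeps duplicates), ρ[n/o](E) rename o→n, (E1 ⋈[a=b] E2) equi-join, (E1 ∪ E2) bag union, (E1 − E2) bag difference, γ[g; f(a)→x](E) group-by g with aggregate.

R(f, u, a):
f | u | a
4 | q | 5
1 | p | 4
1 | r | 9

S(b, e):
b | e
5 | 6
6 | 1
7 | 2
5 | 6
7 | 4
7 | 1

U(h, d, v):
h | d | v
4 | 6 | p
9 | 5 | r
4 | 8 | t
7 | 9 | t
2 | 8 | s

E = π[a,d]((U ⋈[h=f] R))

Row counts bottom-up:
  U → 5
  R → 3
  (U ⋈[h=f] R) → 2
  π[a,d]((U ⋈[h=f] R)) → 2

|E| = 2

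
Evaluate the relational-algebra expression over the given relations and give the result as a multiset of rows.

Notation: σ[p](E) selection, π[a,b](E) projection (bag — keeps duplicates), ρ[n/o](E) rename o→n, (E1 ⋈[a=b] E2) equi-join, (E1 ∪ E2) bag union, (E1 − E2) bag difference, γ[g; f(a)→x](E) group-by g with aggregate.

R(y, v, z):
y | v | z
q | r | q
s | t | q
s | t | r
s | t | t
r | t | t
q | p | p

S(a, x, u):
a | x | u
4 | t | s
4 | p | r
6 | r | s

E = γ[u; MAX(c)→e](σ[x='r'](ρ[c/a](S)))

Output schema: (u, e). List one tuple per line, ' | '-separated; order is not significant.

Per-node cardinality:
  S → 3
  ρ[c/a](S) → 3
  σ[x='r'](ρ[c/a](S)) → 1
  γ[u; MAX(c)→e](σ[x='r'](ρ[c/a](S))) → 1

== RESULT ==
u | e
s | 6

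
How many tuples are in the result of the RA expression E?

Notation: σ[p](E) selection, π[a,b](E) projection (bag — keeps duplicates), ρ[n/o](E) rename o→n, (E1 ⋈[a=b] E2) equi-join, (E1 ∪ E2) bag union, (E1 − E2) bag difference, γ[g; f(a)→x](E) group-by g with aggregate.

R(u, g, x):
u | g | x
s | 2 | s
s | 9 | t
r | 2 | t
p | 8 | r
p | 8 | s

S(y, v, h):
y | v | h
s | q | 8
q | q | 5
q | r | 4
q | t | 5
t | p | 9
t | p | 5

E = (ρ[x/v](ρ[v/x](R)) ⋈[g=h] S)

Subexpression sizes:
  R → 5
  ρ[v/x](R) → 5
  ρ[x/v](ρ[v/x](R)) → 5
  S → 6
  (ρ[x/v](ρ[v/x](R)) ⋈[g=h] S) → 3

|E| = 3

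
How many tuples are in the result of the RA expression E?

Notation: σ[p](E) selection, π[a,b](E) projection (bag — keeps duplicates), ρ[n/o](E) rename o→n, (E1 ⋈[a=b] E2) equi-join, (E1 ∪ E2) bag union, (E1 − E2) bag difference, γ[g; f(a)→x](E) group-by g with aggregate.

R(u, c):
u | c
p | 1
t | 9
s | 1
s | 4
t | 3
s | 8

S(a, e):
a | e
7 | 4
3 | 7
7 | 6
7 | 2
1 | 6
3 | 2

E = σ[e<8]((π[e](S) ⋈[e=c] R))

Row counts bottom-up:
  S → 6
  π[e](S) → 6
  R → 6
  (π[e](S) ⋈[e=c] R) → 1
  σ[e<8]((π[e](S) ⋈[e=c] R)) → 1

|E| = 1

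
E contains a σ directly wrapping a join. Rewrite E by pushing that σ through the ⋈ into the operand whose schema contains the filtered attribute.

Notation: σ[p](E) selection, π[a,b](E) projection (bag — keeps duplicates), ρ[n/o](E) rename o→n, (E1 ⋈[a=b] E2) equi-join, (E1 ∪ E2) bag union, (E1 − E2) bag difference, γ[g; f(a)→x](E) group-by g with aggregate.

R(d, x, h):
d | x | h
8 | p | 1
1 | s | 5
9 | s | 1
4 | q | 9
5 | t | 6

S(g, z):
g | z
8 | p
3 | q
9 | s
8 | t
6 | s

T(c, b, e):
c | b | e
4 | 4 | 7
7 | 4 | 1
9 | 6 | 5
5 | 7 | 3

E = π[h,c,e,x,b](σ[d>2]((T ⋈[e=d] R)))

σ filters on d, owned by the right side.
E' = π[h,c,e,x,b]((T ⋈[e=d] σ[d>2](R)))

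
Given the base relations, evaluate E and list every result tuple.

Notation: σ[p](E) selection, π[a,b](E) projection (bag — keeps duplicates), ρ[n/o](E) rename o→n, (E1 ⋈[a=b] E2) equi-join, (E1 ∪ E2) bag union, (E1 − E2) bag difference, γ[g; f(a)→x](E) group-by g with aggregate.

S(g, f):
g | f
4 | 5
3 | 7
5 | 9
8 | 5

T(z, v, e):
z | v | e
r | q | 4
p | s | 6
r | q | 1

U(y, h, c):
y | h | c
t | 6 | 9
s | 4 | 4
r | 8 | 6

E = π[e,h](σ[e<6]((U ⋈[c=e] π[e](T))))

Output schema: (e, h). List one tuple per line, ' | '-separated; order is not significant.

Stepwise |·|:
  U → 3
  T → 3
  π[e](T) → 3
  (U ⋈[c=e] π[e](T)) → 2
  σ[e<6]((U ⋈[c=e] π[e](T))) → 1
  π[e,h](σ[e<6]((U ⋈[c=e] π[e](T)))) → 1

== RESULT ==
e | h
4 | 4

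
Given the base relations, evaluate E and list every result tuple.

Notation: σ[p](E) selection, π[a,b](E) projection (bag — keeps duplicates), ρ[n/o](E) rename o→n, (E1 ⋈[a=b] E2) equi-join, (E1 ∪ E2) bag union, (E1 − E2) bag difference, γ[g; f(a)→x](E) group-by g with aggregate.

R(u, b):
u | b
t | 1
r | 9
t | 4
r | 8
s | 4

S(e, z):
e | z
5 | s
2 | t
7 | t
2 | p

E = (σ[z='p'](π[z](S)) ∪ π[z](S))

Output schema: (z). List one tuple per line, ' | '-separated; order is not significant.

Per-node cardinality:
  S → 4
  π[z](S) → 4
  σ[z='p'](π[z](S)) → 1
  S → 4
  π[z](S) → 4
  (σ[z='p'](π[z](S)) ∪ π[z](S)) → 5

== RESULT ==
z
p
p
s
t
t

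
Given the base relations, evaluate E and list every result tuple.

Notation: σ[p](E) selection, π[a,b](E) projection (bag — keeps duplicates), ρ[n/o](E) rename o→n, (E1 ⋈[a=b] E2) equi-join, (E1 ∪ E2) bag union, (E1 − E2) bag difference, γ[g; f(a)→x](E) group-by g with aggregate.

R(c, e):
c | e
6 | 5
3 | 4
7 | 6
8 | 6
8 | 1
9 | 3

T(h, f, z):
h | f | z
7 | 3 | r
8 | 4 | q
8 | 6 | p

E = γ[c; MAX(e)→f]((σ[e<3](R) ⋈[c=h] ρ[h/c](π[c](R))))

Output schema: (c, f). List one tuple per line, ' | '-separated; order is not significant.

Row counts bottom-up:
  R → 6
  σ[e<3](R) → 1
  R → 6
  π[c](R) → 6
  ρ[h/c](π[c](R)) → 6
  (σ[e<3](R) ⋈[c=h] ρ[h/c](π[c](R))) → 2
  γ[c; MAX(e)→f]((σ[e<3](R) ⋈[c=h] ρ[h/c](π[c](R)))) → 1

== RESULT ==
c | f
8 | 1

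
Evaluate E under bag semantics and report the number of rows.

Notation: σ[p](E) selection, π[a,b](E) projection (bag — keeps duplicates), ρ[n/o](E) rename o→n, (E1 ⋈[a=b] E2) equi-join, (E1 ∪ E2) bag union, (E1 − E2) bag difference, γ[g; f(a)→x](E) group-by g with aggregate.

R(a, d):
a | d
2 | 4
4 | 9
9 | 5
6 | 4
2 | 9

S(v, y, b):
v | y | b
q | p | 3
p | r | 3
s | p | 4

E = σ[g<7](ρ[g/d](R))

Stepwise |·|:
  R → 5
  ρ[g/d](R) → 5
  σ[g<7](ρ[g/d](R)) → 3

|E| = 3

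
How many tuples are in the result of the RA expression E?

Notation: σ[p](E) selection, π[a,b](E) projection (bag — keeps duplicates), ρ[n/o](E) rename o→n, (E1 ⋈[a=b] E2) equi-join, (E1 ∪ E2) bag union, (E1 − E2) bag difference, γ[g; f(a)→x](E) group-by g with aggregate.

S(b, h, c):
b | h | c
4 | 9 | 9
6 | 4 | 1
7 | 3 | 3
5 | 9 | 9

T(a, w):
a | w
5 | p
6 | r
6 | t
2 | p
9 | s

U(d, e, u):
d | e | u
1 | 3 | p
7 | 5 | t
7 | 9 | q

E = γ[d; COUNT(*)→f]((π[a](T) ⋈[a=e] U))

Per-node cardinality:
  T → 5
  π[a](T) → 5
  U → 3
  (π[a](T) ⋈[a=e] U) → 2
  γ[d; COUNT(*)→f]((π[a](T) ⋈[a=e] U)) → 1

|E| = 1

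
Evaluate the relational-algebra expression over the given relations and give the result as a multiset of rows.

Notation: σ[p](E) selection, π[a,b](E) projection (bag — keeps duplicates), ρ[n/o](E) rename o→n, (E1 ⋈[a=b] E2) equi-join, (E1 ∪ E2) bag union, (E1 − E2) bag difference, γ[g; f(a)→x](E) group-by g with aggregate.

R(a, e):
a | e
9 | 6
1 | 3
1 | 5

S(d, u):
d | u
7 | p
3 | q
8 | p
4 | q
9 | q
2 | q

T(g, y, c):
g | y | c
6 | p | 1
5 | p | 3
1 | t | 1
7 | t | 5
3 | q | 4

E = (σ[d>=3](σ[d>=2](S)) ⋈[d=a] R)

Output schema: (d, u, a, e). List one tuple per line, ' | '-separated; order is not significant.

Per-node cardinality:
  S → 6
  σ[d>=2](S) → 6
  σ[d>=3](σ[d>=2](S)) → 5
  R → 3
  (σ[d>=3](σ[d>=2](S)) ⋈[d=a] R) → 1

== RESULT ==
d | u | a | e
9 | q | 9 | 6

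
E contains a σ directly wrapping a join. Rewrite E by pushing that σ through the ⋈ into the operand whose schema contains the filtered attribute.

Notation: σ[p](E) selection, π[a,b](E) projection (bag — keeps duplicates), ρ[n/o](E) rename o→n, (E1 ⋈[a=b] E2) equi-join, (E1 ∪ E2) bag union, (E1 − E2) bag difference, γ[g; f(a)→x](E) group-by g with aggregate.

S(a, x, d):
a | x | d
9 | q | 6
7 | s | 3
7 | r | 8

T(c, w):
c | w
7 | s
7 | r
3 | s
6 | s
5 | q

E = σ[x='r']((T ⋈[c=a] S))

σ filters on x, owned by the right side.
E' = (T ⋈[c=a] σ[x='r'](S))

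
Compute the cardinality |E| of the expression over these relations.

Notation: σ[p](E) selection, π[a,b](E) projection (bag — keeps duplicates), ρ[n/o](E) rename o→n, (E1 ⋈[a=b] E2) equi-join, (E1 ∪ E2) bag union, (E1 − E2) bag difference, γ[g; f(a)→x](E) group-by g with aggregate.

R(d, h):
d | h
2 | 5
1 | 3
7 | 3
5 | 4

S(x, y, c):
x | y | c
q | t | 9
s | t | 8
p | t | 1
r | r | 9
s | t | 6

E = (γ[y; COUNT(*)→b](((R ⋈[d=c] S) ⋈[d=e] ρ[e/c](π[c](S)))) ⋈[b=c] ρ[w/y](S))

Subexpression sizes:
  R → 4
  S → 5
  (R ⋈[d=c] S) → 1
  S → 5
  π[c](S) → 5
  ρ[e/c](π[c](S)) → 5
  ((R ⋈[d=c] S) ⋈[d=e] ρ[e/c](π[c](S))) → 1
  γ[y; COUNT(*)→b](((R ⋈[d=c] S) ⋈[d=e] ρ[e/c](π[c](S)))) → 1
  S → 5
  ρ[w/y](S) → 5
  (γ[y; COUNT(*)→b](((R ⋈[d=c] S) ⋈[d=e] ρ[e/c](π[c](S)))) ⋈[b=c] ρ[w/y](S)) → 1

|E| = 1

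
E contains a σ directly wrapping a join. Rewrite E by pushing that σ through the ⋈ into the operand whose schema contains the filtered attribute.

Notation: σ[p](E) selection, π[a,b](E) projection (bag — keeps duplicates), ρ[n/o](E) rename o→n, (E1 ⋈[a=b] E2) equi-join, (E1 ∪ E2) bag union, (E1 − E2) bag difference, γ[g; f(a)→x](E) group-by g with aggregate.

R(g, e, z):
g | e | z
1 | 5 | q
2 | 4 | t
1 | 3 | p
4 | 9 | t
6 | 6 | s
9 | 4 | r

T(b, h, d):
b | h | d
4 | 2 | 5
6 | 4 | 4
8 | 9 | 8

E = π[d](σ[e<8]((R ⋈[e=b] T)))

σ filters on e, owned by the left side.
E' = π[d]((σ[e<8](R) ⋈[e=b] T))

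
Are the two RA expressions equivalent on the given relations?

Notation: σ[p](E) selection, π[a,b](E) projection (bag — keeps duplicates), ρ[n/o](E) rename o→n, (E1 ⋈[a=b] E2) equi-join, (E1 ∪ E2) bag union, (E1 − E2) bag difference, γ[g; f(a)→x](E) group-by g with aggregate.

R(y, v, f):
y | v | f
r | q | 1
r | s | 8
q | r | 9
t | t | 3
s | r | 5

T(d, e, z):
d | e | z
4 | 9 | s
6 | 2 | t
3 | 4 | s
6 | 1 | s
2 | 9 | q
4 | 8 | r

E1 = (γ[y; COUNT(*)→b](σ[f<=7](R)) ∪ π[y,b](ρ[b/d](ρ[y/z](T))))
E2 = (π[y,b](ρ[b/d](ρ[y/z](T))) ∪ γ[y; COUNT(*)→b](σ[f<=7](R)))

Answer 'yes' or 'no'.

E1 per-node cardinality:
  R → 5
  σ[f<=7](R) → 3
  γ[y; COUNT(*)→b](σ[f<=7](R)) → 3
  T → 6
  ρ[y/z](T) → 6
  ρ[b/d](ρ[y/z](T)) → 6
  π[y,b](ρ[b/d](ρ[y/z](T))) → 6
  (γ[y; COUNT(*)→b](σ[f<=7](R)) ∪ π[y,b](ρ[b/d](ρ[y/z](T)))) → 9
E2 per-node cardinality:
  T → 6
  ρ[y/z](T) → 6
  ρ[b/d](ρ[y/z](T)) → 6
  π[y,b](ρ[b/d](ρ[y/z](T))) → 6
  R → 5
  σ[f<=7](R) → 3
  γ[y; COUNT(*)→b](σ[f<=7](R)) → 3
  (π[y,b](ρ[b/d](ρ[y/z](T))) ∪ γ[y; COUNT(*)→b](σ[f<=7](R))) → 9

E1 and E2 produce the same multiset:
y | b
q | 2
r | 1
r | 4
s | 1
s | 3
s | 4
s | 6
t | 1
t | 6

yes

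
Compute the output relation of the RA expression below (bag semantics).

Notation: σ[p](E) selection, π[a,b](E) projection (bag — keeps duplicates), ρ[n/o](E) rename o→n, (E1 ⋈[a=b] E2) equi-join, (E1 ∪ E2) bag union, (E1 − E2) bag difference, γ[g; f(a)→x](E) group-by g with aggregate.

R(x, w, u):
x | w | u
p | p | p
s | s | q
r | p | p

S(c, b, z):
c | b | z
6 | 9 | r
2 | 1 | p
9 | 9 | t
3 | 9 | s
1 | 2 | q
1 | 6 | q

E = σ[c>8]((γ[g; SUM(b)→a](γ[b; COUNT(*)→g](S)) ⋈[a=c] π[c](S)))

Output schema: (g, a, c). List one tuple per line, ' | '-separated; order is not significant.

Per-node cardinality:
  S → 6
  γ[b; COUNT(*)→g](S) → 4
  γ[g; SUM(b)→a](γ[b; COUNT(*)→g](S)) → 2
  S → 6
  π[c](S) → 6
  (γ[g; SUM(b)→a](γ[b; COUNT(*)→g](S)) ⋈[a=c] π[c](S)) → 2
  σ[c>8]((γ[g; SUM(b)→a](γ[b; COUNT(*)→g](S)) ⋈[a=c] π[c](S))) → 2

== RESULT ==
g | a | c
1 | 9 | 9
3 | 9 | 9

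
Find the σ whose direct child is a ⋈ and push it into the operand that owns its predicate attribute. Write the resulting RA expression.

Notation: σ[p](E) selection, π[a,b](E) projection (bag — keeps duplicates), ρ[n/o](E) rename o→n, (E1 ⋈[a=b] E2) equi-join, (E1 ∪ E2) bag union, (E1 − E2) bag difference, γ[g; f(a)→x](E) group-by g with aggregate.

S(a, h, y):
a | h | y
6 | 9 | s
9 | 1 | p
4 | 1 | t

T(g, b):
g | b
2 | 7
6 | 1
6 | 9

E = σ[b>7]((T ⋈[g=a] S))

σ filters on b, owned by the left side.
E' = (σ[b>7](T) ⋈[g=a] S)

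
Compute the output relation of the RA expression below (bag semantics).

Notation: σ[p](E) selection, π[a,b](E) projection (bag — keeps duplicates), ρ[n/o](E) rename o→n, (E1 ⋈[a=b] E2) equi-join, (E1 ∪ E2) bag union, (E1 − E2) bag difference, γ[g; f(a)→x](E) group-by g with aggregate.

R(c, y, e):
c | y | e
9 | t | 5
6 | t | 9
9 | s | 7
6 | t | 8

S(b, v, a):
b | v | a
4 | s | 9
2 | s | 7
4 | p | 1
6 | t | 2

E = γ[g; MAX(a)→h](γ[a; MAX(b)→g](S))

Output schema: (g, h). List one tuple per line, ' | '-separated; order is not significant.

Subexpression sizes:
  S → 4
  γ[a; MAX(b)→g](S) → 4
  γ[g; MAX(a)→h](γ[a; MAX(b)→g](S)) → 3

== RESULT ==
g | h
2 | 7
4 | 9
6 | 2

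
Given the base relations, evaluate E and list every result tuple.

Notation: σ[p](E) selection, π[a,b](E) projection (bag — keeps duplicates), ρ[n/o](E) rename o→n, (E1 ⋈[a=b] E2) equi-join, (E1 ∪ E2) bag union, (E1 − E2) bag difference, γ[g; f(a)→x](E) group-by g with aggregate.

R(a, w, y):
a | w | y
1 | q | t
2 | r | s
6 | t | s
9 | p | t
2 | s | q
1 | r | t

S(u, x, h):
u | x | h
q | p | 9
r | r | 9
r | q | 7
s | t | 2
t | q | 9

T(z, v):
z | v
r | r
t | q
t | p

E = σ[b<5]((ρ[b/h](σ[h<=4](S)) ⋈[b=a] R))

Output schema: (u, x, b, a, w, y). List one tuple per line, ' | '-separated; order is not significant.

Stepwise |·|:
  S → 5
  σ[h<=4](S) → 1
  ρ[b/h](σ[h<=4](S)) → 1
  R → 6
  (ρ[b/h](σ[h<=4](S)) ⋈[b=a] R) → 2
  σ[b<5]((ρ[b/h](σ[h<=4](S)) ⋈[b=a] R)) → 2

== RESULT ==
u | x | b | a | w | y
s | t | 2 | 2 | r | s
s | t | 2 | 2 | s | q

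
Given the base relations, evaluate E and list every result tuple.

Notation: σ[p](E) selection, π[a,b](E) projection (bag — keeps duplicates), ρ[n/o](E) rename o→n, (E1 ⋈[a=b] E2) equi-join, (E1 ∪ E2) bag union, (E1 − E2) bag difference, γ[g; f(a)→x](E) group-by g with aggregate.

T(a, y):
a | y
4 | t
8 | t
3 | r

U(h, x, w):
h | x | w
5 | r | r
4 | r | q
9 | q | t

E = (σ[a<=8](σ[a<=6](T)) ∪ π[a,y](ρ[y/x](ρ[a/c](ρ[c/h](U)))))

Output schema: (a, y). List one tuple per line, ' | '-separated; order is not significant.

Stepwise |·|:
  T → 3
  σ[a<=6](T) → 2
  σ[a<=8](σ[a<=6](T)) → 2
  U → 3
  ρ[c/h](U) → 3
  ρ[a/c](ρ[c/h](U)) → 3
  ρ[y/x](ρ[a/c](ρ[c/h](U))) → 3
  π[a,y](ρ[y/x](ρ[a/c](ρ[c/h](U)))) → 3
  (σ[a<=8](σ[a<=6](T)) ∪ π[a,y](ρ[y/x](ρ[a/c](ρ[c/h](U))))) → 5

== RESULT ==
a | y
3 | r
4 | r
4 | t
5 | r
9 | q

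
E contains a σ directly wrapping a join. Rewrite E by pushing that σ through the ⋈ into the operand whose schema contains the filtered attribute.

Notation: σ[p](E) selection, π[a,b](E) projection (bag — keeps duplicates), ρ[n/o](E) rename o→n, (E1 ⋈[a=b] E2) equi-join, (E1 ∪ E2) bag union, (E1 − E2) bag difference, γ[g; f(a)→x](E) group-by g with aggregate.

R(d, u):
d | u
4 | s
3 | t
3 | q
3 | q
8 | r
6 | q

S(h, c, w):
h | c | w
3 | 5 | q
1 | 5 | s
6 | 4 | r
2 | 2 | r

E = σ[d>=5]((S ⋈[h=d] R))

σ filters on d, owned by the right side.
E' = (S ⋈[h=d] σ[d>=5](R))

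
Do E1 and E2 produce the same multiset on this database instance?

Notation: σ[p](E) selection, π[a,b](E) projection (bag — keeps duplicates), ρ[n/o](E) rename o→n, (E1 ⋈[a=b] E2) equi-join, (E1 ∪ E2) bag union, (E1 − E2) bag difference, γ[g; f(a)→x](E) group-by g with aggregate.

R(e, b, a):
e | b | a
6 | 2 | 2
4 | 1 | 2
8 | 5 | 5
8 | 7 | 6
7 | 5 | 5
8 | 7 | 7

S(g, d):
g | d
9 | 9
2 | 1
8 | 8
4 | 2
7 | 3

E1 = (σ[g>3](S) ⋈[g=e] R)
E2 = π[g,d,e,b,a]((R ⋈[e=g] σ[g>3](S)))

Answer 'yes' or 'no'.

E1 subexpression sizes:
  S → 5
  σ[g>3](S) → 4
  R → 6
  (σ[g>3](S) ⋈[g=e] R) → 5
E2 subexpression sizes:
  R → 6
  S → 5
  σ[g>3](S) → 4
  (R ⋈[e=g] σ[g>3](S)) → 5
  π[g,d,e,b,a]((R ⋈[e=g] σ[g>3](S))) → 5

E1 and E2 produce the same multiset:
g | d | e | b | a
4 | 2 | 4 | 1 | 2
7 | 3 | 7 | 5 | 5
8 | 8 | 8 | 5 | 5
8 | 8 | 8 | 7 | 6
8 | 8 | 8 | 7 | 7

yes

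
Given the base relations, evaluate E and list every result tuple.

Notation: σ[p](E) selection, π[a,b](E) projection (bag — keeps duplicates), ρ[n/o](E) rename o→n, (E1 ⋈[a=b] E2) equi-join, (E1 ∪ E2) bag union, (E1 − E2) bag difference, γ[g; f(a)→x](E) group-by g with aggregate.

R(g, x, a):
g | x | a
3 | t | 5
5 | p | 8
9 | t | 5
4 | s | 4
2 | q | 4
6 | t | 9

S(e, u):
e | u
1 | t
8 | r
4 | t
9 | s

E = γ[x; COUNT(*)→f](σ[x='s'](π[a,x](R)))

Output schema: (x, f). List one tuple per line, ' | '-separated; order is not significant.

Per-node cardinality:
  R → 6
  π[a,x](R) → 6
  σ[x='s'](π[a,x](R)) → 1
  γ[x; COUNT(*)→f](σ[x='s'](π[a,x](R))) → 1

== RESULT ==
x | f
s | 1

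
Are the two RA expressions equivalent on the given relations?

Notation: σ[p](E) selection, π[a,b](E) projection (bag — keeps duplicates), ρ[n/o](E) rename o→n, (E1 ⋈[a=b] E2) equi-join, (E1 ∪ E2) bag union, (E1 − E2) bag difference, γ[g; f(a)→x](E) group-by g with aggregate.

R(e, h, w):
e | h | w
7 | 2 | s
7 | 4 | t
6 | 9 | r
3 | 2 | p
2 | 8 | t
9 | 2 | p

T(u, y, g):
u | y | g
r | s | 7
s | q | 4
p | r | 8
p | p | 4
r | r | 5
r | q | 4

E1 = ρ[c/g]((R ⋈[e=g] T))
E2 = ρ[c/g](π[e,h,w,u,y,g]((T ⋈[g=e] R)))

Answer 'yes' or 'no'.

E1 row counts bottom-up:
  R → 6
  T → 6
  (R ⋈[e=g] T) → 2
  ρ[c/g]((R ⋈[e=g] T)) → 2
E2 row counts bottom-up:
  T → 6
  R → 6
  (T ⋈[g=e] R) → 2
  π[e,h,w,u,y,g]((T ⋈[g=e] R)) → 2
  ρ[c/g](π[e,h,w,u,y,g]((T ⋈[g=e] R))) → 2

E1 and E2 produce the same multiset:
e | h | w | u | y | c
7 | 2 | s | r | s | 7
7 | 4 | t | r | s | 7

yes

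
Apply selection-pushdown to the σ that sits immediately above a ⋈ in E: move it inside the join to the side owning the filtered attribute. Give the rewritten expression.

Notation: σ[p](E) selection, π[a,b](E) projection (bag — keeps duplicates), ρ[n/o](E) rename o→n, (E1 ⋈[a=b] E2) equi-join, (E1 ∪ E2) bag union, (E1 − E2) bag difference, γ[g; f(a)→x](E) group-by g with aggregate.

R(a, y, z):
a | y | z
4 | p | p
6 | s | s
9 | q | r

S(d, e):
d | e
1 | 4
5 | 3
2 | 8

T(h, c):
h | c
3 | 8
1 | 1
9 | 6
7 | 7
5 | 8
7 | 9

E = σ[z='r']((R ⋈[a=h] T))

σ filters on z, owned by the left side.
E' = (σ[z='r'](R) ⋈[a=h] T)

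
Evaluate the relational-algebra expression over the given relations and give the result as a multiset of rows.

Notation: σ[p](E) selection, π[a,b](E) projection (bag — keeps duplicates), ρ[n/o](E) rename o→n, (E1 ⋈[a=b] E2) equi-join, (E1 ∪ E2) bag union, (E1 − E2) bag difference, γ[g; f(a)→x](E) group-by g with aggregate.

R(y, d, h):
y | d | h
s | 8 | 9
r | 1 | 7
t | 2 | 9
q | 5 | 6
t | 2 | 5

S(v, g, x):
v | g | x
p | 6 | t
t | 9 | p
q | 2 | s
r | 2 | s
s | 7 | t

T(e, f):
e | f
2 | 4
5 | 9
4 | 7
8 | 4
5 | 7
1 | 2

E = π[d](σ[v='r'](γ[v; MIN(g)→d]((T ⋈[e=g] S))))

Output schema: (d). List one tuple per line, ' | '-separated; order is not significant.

Row counts bottom-up:
  T → 6
  S → 5
  (T ⋈[e=g] S) → 2
  γ[v; MIN(g)→d]((T ⋈[e=g] S)) → 2
  σ[v='r'](γ[v; MIN(g)→d]((T ⋈[e=g] S))) → 1
  π[d](σ[v='r'](γ[v; MIN(g)→d]((T ⋈[e=g] S)))) → 1

== RESULT ==
d
2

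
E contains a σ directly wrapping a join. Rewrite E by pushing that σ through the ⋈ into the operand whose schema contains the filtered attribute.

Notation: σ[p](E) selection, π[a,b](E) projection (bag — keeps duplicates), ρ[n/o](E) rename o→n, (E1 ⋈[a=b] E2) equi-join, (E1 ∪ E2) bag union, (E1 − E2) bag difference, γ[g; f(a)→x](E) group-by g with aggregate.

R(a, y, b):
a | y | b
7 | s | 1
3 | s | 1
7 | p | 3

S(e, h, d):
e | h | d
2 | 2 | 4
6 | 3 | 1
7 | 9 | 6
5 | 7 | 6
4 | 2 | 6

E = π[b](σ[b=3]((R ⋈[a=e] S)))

σ filters on b, owned by the left side.
E' = π[b]((σ[b=3](R) ⋈[a=e] S))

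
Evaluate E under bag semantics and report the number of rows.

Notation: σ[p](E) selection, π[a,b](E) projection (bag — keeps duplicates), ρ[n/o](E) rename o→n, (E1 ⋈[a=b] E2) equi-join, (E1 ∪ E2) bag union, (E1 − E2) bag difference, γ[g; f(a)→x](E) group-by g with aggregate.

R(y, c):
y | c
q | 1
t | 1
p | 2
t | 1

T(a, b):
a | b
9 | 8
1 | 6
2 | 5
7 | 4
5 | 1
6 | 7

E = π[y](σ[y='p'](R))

Per-node cardinality:
  R → 4
  σ[y='p'](R) → 1
  π[y](σ[y='p'](R)) → 1

|E| = 1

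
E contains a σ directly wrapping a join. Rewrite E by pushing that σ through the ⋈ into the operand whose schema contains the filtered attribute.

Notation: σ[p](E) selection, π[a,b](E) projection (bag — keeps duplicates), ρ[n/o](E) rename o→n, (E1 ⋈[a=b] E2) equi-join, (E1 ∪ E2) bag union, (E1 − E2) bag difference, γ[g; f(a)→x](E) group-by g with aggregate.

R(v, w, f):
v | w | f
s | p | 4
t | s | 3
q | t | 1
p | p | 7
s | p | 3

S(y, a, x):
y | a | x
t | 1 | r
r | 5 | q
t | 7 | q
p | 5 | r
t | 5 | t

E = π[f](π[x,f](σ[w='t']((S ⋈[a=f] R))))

σ filters on w, owned by the right side.
E' = π[f](π[x,f]((S ⋈[a=f] σ[w='t'](R))))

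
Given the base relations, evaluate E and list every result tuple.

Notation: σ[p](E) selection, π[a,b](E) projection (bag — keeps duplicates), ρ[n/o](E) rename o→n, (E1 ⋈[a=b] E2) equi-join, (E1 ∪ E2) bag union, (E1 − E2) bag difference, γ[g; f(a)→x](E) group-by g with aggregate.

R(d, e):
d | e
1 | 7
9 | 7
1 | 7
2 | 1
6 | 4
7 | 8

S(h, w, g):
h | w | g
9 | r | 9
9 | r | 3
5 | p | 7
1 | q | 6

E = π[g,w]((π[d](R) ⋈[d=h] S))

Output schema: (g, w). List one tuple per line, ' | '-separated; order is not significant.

Stepwise |·|:
  R → 6
  π[d](R) → 6
  S → 4
  (π[d](R) ⋈[d=h] S) → 4
  π[g,w]((π[d](R) ⋈[d=h] S)) → 4

== RESULT ==
g | w
3 | r
6 | q
6 | q
9 | r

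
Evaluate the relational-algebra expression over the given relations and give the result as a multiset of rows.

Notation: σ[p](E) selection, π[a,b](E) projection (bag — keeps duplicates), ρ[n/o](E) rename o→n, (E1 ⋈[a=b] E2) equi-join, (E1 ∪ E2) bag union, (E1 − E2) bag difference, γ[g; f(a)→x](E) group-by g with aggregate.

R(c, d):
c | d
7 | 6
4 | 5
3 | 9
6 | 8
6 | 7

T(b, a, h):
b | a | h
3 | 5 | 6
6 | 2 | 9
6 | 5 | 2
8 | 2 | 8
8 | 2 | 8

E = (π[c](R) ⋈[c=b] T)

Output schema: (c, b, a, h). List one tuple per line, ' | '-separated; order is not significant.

Stepwise |·|:
  R → 5
  π[c](R) → 5
  T → 5
  (π[c](R) ⋈[c=b] T) → 5

== RESULT ==
c | b | a | h
3 | 3 | 5 | 6
6 | 6 | 2 | 9
6 | 6 | 2 | 9
6 | 6 | 5 | 2
6 | 6 | 5 | 2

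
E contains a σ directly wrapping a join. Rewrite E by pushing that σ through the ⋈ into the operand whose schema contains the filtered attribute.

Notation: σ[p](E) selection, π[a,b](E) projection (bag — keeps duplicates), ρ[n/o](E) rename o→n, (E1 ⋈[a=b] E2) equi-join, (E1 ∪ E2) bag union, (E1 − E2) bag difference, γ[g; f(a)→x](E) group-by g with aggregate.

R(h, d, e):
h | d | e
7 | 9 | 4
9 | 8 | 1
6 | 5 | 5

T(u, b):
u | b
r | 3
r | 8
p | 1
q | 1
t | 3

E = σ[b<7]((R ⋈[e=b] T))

σ filters on b, owned by the right side.
E' = (R ⋈[e=b] σ[b<7](T))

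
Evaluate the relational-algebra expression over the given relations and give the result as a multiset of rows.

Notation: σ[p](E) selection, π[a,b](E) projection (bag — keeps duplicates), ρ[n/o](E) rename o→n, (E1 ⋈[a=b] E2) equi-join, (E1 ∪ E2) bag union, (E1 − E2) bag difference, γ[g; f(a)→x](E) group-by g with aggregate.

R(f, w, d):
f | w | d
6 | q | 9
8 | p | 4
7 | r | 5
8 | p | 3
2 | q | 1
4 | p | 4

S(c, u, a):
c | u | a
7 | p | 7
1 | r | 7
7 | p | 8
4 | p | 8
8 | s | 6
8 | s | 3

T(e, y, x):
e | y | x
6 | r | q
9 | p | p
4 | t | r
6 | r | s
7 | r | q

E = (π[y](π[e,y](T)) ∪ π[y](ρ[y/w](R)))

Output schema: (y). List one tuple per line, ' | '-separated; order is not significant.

Subexpression sizes:
  T → 5
  π[e,y](T) → 5
  π[y](π[e,y](T)) → 5
  R → 6
  ρ[y/w](R) → 6
  π[y](ρ[y/w](R)) → 6
  (π[y](π[e,y](T)) ∪ π[y](ρ[y/w](R))) → 11

== RESULT ==
y
p
p
p
p
q
q
r
r
r
r
t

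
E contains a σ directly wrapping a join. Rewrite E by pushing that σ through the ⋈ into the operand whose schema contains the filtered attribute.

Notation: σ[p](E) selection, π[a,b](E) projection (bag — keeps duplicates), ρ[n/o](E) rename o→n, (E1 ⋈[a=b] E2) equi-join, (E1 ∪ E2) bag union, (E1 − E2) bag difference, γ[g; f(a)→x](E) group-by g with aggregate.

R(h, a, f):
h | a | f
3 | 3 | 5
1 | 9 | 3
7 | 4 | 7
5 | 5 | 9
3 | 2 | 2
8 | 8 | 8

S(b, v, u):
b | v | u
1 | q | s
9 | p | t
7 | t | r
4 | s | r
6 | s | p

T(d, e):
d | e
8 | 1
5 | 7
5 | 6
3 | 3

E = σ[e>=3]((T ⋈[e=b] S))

σ filters on e, owned by the left side.
E' = (σ[e>=3](T) ⋈[e=b] S)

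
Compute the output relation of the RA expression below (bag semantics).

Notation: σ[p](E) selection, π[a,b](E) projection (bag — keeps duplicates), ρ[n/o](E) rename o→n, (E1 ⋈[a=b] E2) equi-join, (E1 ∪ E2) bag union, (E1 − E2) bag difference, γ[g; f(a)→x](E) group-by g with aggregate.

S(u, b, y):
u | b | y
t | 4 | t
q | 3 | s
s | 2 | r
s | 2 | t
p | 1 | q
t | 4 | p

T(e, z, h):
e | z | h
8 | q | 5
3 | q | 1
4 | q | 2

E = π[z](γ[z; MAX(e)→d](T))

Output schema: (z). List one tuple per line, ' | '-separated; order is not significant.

Stepwise |·|:
  T → 3
  γ[z; MAX(e)→d](T) → 1
  π[z](γ[z; MAX(e)→d](T)) → 1

== RESULT ==
z
q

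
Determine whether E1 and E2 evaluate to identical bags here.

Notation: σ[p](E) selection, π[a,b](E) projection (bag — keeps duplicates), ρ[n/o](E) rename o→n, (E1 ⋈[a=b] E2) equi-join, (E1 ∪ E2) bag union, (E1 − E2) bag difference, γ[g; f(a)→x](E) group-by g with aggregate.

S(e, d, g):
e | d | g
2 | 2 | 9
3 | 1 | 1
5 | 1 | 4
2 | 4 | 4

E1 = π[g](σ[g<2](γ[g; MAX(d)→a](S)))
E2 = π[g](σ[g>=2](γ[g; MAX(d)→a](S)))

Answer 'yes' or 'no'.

E1 subexpression sizes:
  S → 4
  γ[g; MAX(d)→a](S) → 3
  σ[g<2](γ[g; MAX(d)→a](S)) → 1
  π[g](σ[g<2](γ[g; MAX(d)→a](S))) → 1
E2 subexpression sizes:
  S → 4
  γ[g; MAX(d)→a](S) → 3
  σ[g>=2](γ[g; MAX(d)→a](S)) → 2
  π[g](σ[g>=2](γ[g; MAX(d)→a](S))) → 2

E1 result:
g
1
E2 result:
g
4
9
Witness: (1,) appears 1× in E1 but 0× in E2.

no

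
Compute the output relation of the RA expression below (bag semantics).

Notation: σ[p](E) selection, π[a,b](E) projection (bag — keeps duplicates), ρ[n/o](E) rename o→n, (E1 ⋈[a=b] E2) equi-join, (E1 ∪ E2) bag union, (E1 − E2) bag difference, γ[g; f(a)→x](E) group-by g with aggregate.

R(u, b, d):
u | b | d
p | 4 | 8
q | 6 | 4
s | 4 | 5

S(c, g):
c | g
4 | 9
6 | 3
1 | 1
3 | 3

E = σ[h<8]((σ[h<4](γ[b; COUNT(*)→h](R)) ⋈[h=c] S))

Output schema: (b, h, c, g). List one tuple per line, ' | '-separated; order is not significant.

Per-node cardinality:
  R → 3
  γ[b; COUNT(*)→h](R) → 2
  σ[h<4](γ[b; COUNT(*)→h](R)) → 2
  S → 4
  (σ[h<4](γ[b; COUNT(*)→h](R)) ⋈[h=c] S) → 1
  σ[h<8]((σ[h<4](γ[b; COUNT(*)→h](R)) ⋈[h=c] S)) → 1

== RESULT ==
b | h | c | g
6 | 1 | 1 | 1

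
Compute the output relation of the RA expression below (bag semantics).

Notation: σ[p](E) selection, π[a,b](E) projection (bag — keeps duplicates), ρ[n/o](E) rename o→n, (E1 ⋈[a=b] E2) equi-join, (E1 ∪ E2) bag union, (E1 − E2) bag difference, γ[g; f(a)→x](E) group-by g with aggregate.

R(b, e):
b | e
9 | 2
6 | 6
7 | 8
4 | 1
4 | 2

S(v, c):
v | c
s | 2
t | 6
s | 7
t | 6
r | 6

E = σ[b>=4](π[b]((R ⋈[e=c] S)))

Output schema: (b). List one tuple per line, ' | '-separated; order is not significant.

Stepwise |·|:
  R → 5
  S → 5
  (R ⋈[e=c] S) → 5
  π[b]((R ⋈[e=c] S)) → 5
  σ[b>=4](π[b]((R ⋈[e=c] S))) → 5

== RESULT ==
b
4
6
6
6
9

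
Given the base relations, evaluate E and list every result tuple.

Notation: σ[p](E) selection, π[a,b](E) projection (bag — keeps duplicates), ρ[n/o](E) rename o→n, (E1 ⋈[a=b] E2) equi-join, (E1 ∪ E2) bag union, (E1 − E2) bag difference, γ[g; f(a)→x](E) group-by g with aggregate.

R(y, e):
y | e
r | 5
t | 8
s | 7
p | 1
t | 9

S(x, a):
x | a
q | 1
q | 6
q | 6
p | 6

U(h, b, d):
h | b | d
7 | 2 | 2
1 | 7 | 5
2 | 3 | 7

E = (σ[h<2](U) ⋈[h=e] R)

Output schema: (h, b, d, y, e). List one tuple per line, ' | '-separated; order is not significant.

Per-node cardinality:
  U → 3
  σ[h<2](U) → 1
  R → 5
  (σ[h<2](U) ⋈[h=e] R) → 1

== RESULT ==
h | b | d | y | e
1 | 7 | 5 | p | 1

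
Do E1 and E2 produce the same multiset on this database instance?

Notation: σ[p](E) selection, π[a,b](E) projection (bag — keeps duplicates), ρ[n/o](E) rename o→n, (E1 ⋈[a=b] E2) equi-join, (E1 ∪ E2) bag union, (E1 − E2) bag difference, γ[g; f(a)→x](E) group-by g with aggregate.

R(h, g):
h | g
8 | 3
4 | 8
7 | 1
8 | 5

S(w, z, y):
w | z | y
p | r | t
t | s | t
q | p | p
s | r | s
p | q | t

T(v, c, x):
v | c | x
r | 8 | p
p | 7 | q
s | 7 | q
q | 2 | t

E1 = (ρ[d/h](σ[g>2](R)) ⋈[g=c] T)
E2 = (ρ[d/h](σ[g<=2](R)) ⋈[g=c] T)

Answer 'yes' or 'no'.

E1 stepwise |·|:
  R → 4
  σ[g>2](R) → 3
  ρ[d/h](σ[g>2](R)) → 3
  T → 4
  (ρ[d/h](σ[g>2](R)) ⋈[g=c] T) → 1
E2 stepwise |·|:
  R → 4
  σ[g<=2](R) → 1
  ρ[d/h](σ[g<=2](R)) → 1
  T → 4
  (ρ[d/h](σ[g<=2](R)) ⋈[g=c] T) → 0

E1 result:
d | g | v | c | x
4 | 8 | r | 8 | p
E2 result:
d | g | v | c | x
(0 rows)
Witness: (4, 8, 'r', 8, 'p') appears 1× in E1 but 0× in E2.

no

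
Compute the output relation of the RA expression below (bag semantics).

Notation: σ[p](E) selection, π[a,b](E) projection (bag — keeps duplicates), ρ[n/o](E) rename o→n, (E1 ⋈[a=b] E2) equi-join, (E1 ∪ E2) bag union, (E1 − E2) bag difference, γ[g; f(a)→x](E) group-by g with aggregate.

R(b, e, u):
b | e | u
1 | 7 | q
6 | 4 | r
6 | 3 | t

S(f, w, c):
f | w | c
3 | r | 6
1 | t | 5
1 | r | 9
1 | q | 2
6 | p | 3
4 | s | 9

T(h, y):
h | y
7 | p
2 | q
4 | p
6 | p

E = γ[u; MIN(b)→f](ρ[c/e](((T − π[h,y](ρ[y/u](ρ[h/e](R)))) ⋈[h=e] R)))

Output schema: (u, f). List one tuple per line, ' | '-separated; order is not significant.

Subexpression sizes:
  T → 4
  R → 3
  ρ[h/e](R) → 3
  ρ[y/u](ρ[h/e](R)) → 3
  π[h,y](ρ[y/u](ρ[h/e](R))) → 3
  (T − π[h,y](ρ[y/u](ρ[h/e](R)))) → 4
  R → 3
  ((T − π[h,y](ρ[y/u](ρ[h/e](R)))) ⋈[h=e] R) → 2
  ρ[c/e](((T − π[h,y](ρ[y/u](ρ[h/e](R)))) ⋈[h=e] R)) → 2
  γ[u; MIN(b)→f](ρ[c/e](((T − π[h,y](ρ[y/u](ρ[h/e](R)))) ⋈[h=e] R))) → 2

== RESULT ==
u | f
q | 1
r | 6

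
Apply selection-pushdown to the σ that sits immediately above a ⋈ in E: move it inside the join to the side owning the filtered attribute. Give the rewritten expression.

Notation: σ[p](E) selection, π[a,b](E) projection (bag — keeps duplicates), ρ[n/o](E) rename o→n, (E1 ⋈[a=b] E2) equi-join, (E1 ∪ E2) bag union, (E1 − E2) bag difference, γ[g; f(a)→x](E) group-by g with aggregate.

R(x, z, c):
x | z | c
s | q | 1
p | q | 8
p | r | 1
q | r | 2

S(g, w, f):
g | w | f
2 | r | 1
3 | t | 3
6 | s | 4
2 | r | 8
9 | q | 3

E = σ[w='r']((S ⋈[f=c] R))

σ filters on w, owned by the left side.
E' = (σ[w='r'](S) ⋈[f=c] R)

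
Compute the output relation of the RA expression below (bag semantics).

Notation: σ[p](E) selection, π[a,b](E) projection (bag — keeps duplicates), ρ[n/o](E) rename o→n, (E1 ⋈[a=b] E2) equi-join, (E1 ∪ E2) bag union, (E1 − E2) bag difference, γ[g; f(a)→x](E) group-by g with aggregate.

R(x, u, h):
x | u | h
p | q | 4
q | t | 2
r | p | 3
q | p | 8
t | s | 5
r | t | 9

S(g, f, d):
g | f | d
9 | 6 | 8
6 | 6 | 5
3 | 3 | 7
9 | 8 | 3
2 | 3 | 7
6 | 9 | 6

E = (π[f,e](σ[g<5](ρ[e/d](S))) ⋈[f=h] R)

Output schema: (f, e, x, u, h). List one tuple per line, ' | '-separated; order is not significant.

Per-node cardinality:
  S → 6
  ρ[e/d](S) → 6
  σ[g<5](ρ[e/d](S)) → 2
  π[f,e](σ[g<5](ρ[e/d](S))) → 2
  R → 6
  (π[f,e](σ[g<5](ρ[e/d](S))) ⋈[f=h] R) → 2

== RESULT ==
f | e | x | u | h
3 | 7 | r | p | 3
3 | 7 | r | p | 3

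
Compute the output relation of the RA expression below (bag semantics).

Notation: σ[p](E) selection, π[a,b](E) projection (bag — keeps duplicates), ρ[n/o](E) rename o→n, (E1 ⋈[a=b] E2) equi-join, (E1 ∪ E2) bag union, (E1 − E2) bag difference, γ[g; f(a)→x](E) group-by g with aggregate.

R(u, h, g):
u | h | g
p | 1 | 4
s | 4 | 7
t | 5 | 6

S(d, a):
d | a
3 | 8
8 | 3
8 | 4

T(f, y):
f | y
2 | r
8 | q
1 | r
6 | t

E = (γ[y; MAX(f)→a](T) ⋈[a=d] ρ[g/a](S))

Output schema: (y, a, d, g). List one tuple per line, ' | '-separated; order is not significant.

Stepwise |·|:
  T → 4
  γ[y; MAX(f)→a](T) → 3
  S → 3
  ρ[g/a](S) → 3
  (γ[y; MAX(f)→a](T) ⋈[a=d] ρ[g/a](S)) → 2

== RESULT ==
y | a | d | g
q | 8 | 8 | 3
q | 8 | 8 | 4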